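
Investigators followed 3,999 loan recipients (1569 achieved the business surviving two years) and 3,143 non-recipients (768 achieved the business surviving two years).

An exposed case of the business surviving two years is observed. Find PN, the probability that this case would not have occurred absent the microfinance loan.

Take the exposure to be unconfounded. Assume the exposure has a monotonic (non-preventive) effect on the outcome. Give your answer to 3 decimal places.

p₁ = P(outcome | exposed) = 1569/3999 = 0.39235
p₀ = P(outcome | unexposed) = 768/3143 = 0.24435
Under exogeneity and monotonicity, PN = (p₁ − p₀) / p₁.
PN = (0.39235 − 0.24435) / 0.39235 = 0.148 / 0.39235 ≈ 0.3772

PN ≈ 0.377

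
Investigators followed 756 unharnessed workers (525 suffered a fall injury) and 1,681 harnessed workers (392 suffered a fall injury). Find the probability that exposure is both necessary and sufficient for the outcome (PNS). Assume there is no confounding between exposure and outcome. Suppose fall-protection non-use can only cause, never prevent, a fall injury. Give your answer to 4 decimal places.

p₁ = P(outcome | exposed) = 525/756 = 0.69444
p₀ = P(outcome | unexposed) = 392/1681 = 0.23319
Under exogeneity and monotonicity, PNS = p₁ − p₀.
PNS = 0.69444 − 0.23319 = 0.46125

PNS ≈ 0.4612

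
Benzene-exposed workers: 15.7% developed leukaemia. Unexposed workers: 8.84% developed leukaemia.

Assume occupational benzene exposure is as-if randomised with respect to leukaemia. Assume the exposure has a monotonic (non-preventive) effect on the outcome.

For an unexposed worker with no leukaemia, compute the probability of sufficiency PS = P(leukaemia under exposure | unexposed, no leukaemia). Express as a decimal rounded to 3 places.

p₁ = 0.157, p₀ = 0.0884.
Under exogeneity and monotonicity, PS = (p₁ − p₀) / (1 − p₀).
PS = (0.157 − 0.0884) / (1 − 0.0884) = 0.0686 / 0.9116 ≈ 0.0753

PS ≈ 0.075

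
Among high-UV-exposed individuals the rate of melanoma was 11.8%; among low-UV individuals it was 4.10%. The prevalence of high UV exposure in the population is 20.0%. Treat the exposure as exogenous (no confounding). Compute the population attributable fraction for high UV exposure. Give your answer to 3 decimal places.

p₁ = 0.118, p₀ = 0.041.
Overall risk P(Y=1) = π·p₁ + (1−π)·p₀ = 0.2×0.118 + 0.8×0.041 = 0.0564.
Under exogeneity, PAF = [P(Y=1) − p₀] / P(Y=1).
PAF = (0.0564 − 0.041) / 0.0564 ≈ 0.2730

PAF ≈ 0.273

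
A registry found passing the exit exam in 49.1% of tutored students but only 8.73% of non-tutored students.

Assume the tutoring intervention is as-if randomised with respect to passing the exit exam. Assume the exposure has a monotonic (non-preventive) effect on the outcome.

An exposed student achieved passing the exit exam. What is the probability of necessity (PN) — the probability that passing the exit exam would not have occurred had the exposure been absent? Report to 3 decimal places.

p₁ = 0.491, p₀ = 0.0873.
Under exogeneity and monotonicity, PN = (p₁ − p₀) / p₁.
PN = (0.491 − 0.0873) / 0.491 = 0.4037 / 0.491 ≈ 0.8222

PN ≈ 0.822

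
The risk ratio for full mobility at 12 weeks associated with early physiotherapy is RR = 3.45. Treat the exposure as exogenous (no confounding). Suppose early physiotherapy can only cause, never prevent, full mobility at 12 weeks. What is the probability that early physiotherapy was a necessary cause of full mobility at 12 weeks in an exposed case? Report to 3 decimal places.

Under exogeneity and monotonicity, PN = (RR − 1) / RR = 1 − 1/RR.
PN = (3.45 − 1) / 3.45 = 2.45 / 3.45 ≈ 0.7101

PN ≈ 0.710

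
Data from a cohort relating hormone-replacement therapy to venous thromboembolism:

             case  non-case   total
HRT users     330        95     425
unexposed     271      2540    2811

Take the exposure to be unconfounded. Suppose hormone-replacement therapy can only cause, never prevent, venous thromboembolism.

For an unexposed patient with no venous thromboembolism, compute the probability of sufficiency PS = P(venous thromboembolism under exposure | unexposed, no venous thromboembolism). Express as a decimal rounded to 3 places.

p₁ = P(outcome | exposed) = 330/425 = 0.77647
p₀ = P(outcome | unexposed) = 271/2811 = 0.096407
Under exogeneity and monotonicity, PS = (p₁ − p₀)/(1 − p₀).
PS = (0.77647 − 0.096407) / 0.90359 ≈ 0.7526

PS ≈ 0.753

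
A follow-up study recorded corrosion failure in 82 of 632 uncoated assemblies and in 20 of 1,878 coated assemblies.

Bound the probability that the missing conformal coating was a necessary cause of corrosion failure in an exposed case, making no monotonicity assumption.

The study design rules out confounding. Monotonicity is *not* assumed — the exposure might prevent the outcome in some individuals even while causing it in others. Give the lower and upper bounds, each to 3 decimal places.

p₁ = P(outcome | exposed) = 82/632 = 0.12975
p₀ = P(outcome | unexposed) = 20/1878 = 0.01065
Under exogeneity alone the bounds on PN are max{0,(p₁−p₀)/p₁} ≤ PN ≤ min{1,(1−p₀)/p₁}.
  lower = (p₁ − p₀)/p₁ = 0.1191 / 0.12975 ≈ 0.9179
  upper = min{1, (1 − p₀)/p₁} = 0.98935 / 0.12975 ≈ 7.6252 → capped at 1

0.918 ≤ PN ≤ 1.000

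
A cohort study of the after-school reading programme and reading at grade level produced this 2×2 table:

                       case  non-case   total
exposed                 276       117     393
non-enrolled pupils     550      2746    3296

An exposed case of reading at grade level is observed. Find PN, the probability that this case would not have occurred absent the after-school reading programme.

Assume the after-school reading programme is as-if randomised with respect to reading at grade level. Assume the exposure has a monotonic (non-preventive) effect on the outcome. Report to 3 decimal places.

PN ≈ 0.762

p₁ = P(outcome | exposed) = 276/393 = 0.70229
p₀ = P(outcome | unexposed) = 550/3296 = 0.16687
Under exogeneity and monotonicity, PN = (p₁ − p₀)/p₁.
PN = (0.70229 − 0.16687) / 0.70229 ≈ 0.7624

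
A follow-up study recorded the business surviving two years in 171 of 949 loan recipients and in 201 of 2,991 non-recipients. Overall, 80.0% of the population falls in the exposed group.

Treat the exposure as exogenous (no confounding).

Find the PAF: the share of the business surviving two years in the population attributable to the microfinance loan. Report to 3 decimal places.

p₁ = P(outcome | exposed) = 171/949 = 0.18019
p₀ = P(outcome | unexposed) = 201/2991 = 0.067202
Overall risk P(Y=1) = π·p₁ + (1−π)·p₀ = 0.8×0.18019 + 0.2×0.067202 = 0.15759.
Under exogeneity, PAF = [P(Y=1) − p₀] / P(Y=1).
PAF = (0.15759 − 0.067202) / 0.15759 ≈ 0.5736

PAF ≈ 0.574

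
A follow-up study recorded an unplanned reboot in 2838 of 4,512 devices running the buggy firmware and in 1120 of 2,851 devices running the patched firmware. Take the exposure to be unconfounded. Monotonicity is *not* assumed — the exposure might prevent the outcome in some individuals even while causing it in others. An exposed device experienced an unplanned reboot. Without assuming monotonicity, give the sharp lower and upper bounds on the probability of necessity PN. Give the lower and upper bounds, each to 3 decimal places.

p₁ = P(outcome | exposed) = 2838/4512 = 0.62899
p₀ = P(outcome | unexposed) = 1120/2851 = 0.39284
Under exogeneity alone the bounds on PN are max{0,(p₁−p₀)/p₁} ≤ PN ≤ min{1,(1−p₀)/p₁}.
  lower = (p₁ − p₀)/p₁ = 0.23614 / 0.62899 ≈ 0.3754
  upper = min{1, (1 − p₀)/p₁} = 0.60716 / 0.62899 ≈ 0.9653

0.375 ≤ PN ≤ 0.965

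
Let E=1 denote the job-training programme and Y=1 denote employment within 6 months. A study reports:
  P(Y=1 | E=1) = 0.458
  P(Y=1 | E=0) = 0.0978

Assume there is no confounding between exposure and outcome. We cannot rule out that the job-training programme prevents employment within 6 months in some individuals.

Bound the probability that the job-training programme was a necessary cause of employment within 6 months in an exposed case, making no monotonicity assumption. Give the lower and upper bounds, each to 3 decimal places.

0.786 ≤ PN ≤ 1.000

Let p₁ = 0.458, p₀ = 0.0978.
Under exogeneity alone the bounds on PN are max{0,(p₁−p₀)/p₁} ≤ PN ≤ min{1,(1−p₀)/p₁}.
  lower = (p₁ − p₀)/p₁ = 0.3602 / 0.458 ≈ 0.7865
  upper = min{1, (1 − p₀)/p₁} = 0.9022 / 0.458 ≈ 1.9699 → capped at 1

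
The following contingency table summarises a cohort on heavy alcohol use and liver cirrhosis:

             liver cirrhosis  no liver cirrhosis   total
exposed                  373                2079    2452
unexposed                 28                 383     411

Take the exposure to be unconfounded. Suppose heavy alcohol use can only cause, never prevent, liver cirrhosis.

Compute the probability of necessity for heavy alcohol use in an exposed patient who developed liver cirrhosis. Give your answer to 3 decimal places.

p₁ = P(outcome | exposed) = 373/2452 = 0.15212
p₀ = P(outcome | unexposed) = 28/411 = 0.068127
Under exogeneity and monotonicity, PN = (p₁ − p₀) / p₁.
PN = (0.15212 − 0.068127) / 0.15212 = 0.083994 / 0.15212 ≈ 0.5522

PN ≈ 0.552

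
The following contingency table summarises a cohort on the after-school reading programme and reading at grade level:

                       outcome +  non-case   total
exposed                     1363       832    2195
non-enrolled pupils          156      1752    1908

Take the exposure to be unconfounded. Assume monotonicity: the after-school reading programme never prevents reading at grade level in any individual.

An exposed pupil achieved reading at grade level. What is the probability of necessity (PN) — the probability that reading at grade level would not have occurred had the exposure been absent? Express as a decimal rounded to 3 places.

p₁ = P(outcome | exposed) = 1363/2195 = 0.62096
p₀ = P(outcome | unexposed) = 156/1908 = 0.081761
Under exogeneity and monotonicity, PN = (p₁ − p₀) / p₁.
PN = (0.62096 − 0.081761) / 0.62096 = 0.5392 / 0.62096 ≈ 0.8683

PN ≈ 0.868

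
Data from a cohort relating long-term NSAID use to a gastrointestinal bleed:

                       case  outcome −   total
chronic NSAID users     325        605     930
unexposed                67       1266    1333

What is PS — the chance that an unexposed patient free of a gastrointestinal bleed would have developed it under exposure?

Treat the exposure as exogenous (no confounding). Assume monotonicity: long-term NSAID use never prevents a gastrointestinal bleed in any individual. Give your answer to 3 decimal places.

PS ≈ 0.315

p₁ = P(outcome | exposed) = 325/930 = 0.34946
p₀ = P(outcome | unexposed) = 67/1333 = 0.050263
Under exogeneity and monotonicity, PS = (p₁ − p₀) / (1 − p₀).
PS = (0.34946 − 0.050263) / (1 − 0.050263) = 0.2992 / 0.94974 ≈ 0.3150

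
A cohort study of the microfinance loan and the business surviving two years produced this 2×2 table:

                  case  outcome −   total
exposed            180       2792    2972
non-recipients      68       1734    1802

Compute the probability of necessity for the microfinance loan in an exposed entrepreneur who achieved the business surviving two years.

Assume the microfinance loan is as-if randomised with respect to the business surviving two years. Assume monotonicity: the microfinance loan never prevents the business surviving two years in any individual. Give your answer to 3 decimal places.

PN ≈ 0.377

p₁ = P(outcome | exposed) = 180/2972 = 0.060565
p₀ = P(outcome | unexposed) = 68/1802 = 0.037736
Under exogeneity and monotonicity, PN = (p₁ − p₀) / p₁.
PN = (0.060565 − 0.037736) / 0.060565 = 0.022829 / 0.060565 ≈ 0.3769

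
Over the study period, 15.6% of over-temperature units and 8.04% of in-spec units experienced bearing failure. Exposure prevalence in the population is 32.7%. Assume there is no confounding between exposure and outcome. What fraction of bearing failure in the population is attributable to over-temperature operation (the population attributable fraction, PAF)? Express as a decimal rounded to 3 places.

p₁ = 0.156, p₀ = 0.0804.
Overall risk P(Y=1) = π·p₁ + (1−π)·p₀ = 0.327×0.156 + 0.673×0.0804 = 0.10512.
Under exogeneity, PAF = [P(Y=1) − p₀] / P(Y=1).
PAF = (0.10512 − 0.0804) / 0.10512 ≈ 0.2352

PAF ≈ 0.235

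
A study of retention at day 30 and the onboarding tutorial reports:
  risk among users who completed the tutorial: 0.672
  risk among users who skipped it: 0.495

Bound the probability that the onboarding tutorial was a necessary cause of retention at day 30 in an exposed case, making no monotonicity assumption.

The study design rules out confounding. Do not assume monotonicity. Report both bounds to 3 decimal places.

0.263 ≤ PN ≤ 0.751

Let p₁ = 0.672, p₀ = 0.495.
Under exogeneity alone the bounds on PN are max{0,(p₁−p₀)/p₁} ≤ PN ≤ min{1,(1−p₀)/p₁}.
  lower = (p₁ − p₀)/p₁ = 0.177 / 0.672 ≈ 0.2634
  upper = min{1, (1 − p₀)/p₁} = 0.505 / 0.672 ≈ 0.7515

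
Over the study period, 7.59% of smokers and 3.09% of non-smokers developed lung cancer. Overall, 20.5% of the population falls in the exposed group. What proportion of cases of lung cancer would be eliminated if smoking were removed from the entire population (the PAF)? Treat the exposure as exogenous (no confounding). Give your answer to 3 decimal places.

p₁ = 0.0759, p₀ = 0.0309.
Overall risk P(Y=1) = π·p₁ + (1−π)·p₀ = 0.205×0.0759 + 0.795×0.0309 = 0.040125.
Under exogeneity, PAF = [P(Y=1) − p₀] / P(Y=1).
PAF = (0.040125 − 0.0309) / 0.040125 ≈ 0.2299

PAF ≈ 0.230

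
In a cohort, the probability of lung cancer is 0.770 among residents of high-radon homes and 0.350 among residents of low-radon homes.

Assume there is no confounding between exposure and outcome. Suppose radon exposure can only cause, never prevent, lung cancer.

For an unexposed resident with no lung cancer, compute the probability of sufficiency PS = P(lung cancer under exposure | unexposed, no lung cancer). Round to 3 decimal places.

PS ≈ 0.646

Let p₁ = 0.77, p₀ = 0.35.
Under exogeneity and monotonicity, PS = (p₁ − p₀) / (1 − p₀).
PS = (0.77 − 0.35) / (1 − 0.35) = 0.42 / 0.65 ≈ 0.6462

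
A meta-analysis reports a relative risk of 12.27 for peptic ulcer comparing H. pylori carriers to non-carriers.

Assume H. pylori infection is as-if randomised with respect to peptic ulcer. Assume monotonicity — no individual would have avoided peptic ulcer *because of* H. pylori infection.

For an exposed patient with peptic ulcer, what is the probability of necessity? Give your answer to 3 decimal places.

PN ≈ 0.919

Under exogeneity and monotonicity, PN = (RR − 1) / RR = 1 − 1/RR.
PN = (12.27 − 1) / 12.27 = 11.27 / 12.27 ≈ 0.9185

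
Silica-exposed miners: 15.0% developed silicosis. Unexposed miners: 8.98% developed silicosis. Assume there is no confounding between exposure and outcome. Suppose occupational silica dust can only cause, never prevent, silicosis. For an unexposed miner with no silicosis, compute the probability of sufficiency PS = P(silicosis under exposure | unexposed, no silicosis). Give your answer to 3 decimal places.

p₁ = 0.15, p₀ = 0.0898.
Under exogeneity and monotonicity, PS = (p₁ − p₀) / (1 − p₀).
PS = (0.15 − 0.0898) / (1 − 0.0898) = 0.0602 / 0.9102 ≈ 0.0661

PS ≈ 0.066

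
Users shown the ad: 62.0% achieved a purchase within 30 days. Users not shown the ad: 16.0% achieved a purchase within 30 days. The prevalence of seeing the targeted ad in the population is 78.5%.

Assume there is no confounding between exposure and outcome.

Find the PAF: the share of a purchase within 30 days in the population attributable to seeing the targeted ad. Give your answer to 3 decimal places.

p₁ = 0.62, p₀ = 0.16.
Overall risk P(Y=1) = π·p₁ + (1−π)·p₀ = 0.785×0.62 + 0.215×0.16 = 0.5211.
Under exogeneity, PAF = [P(Y=1) − p₀] / P(Y=1).
PAF = (0.5211 − 0.16) / 0.5211 ≈ 0.6930

PAF ≈ 0.693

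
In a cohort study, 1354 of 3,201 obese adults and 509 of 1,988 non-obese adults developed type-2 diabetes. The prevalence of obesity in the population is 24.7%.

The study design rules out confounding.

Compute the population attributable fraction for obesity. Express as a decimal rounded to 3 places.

PAF ≈ 0.139

p₁ = P(outcome | exposed) = 1354/3201 = 0.42299
p₀ = P(outcome | unexposed) = 509/1988 = 0.25604
Overall risk P(Y=1) = π·p₁ + (1−π)·p₀ = 0.247×0.42299 + 0.753×0.25604 = 0.29727.
Under exogeneity, PAF = [P(Y=1) − p₀] / P(Y=1).
PAF = (0.29727 − 0.25604) / 0.29727 ≈ 0.1387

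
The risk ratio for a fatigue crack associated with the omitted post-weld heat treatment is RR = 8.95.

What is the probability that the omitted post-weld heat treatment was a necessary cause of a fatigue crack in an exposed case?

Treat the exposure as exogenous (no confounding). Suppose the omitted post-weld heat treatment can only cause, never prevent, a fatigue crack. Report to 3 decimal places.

Under exogeneity and monotonicity, PN = (RR − 1) / RR = 1 − 1/RR.
PN = (8.95 − 1) / 8.95 = 7.95 / 8.95 ≈ 0.8883

PN ≈ 0.888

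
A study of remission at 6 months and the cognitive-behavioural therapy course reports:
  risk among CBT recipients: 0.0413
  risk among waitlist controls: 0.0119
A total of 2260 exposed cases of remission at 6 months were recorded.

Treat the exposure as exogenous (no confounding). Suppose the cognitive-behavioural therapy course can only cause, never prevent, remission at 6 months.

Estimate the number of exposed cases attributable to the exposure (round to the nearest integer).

Let p₁ = 0.0413, p₀ = 0.0119.
PN = (p₁ − p₀)/p₁ = (0.0413 − 0.0119) / 0.0413 ≈ 0.71186.
Attributable cases ≈ PN × (exposed cases) = 0.71186 × 2260 ≈ 1608.81.

about 1609 cases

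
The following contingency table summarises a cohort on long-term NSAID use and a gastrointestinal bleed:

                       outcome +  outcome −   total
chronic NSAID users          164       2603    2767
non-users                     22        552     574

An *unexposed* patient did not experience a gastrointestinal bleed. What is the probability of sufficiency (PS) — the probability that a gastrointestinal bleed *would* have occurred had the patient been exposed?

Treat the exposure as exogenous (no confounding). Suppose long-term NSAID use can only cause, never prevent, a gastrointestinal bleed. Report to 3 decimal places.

PS ≈ 0.022

p₁ = P(outcome | exposed) = 164/2767 = 0.05927
p₀ = P(outcome | unexposed) = 22/574 = 0.038328
Under exogeneity and monotonicity, PS = (p₁ − p₀)/(1 − p₀).
PS = (0.05927 − 0.038328) / 0.96167 ≈ 0.0218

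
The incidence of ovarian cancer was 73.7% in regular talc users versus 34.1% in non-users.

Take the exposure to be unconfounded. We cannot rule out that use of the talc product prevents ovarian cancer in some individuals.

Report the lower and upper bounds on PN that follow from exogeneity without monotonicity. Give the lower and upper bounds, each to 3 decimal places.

0.537 ≤ PN ≤ 0.894

p₁ = 0.737, p₀ = 0.341.
Under exogeneity alone the bounds on PN are max{0,(p₁−p₀)/p₁} ≤ PN ≤ min{1,(1−p₀)/p₁}.
  lower = (p₁ − p₀)/p₁ = 0.396 / 0.737 ≈ 0.5373
  upper = min{1, (1 − p₀)/p₁} = 0.659 / 0.737 ≈ 0.8942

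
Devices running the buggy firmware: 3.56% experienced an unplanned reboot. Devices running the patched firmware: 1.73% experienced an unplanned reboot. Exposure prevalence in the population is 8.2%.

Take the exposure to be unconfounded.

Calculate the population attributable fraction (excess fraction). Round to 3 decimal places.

PAF ≈ 0.080

p₁ = 0.0356, p₀ = 0.0173.
Overall risk P(Y=1) = π·p₁ + (1−π)·p₀ = 0.082×0.0356 + 0.918×0.0173 = 0.018801.
Under exogeneity, PAF = [P(Y=1) − p₀] / P(Y=1).
PAF = (0.018801 − 0.0173) / 0.018801 ≈ 0.0798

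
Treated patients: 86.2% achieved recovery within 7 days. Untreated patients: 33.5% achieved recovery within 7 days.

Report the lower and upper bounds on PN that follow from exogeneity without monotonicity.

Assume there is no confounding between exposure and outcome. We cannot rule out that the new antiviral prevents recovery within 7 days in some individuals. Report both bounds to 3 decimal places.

0.611 ≤ PN ≤ 0.771

p₁ = 0.862, p₀ = 0.335.
Under exogeneity alone the bounds on PN are max{0,(p₁−p₀)/p₁} ≤ PN ≤ min{1,(1−p₀)/p₁}.
  lower = (p₁ − p₀)/p₁ = 0.527 / 0.862 ≈ 0.6114
  upper = min{1, (1 − p₀)/p₁} = 0.665 / 0.862 ≈ 0.7715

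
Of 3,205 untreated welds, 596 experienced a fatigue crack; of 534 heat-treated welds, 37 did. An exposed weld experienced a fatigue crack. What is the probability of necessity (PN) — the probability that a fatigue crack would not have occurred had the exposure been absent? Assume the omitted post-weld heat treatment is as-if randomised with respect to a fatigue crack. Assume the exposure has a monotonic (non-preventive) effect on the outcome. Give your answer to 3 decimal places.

p₁ = P(outcome | exposed) = 596/3205 = 0.18596
p₀ = P(outcome | unexposed) = 37/534 = 0.069288
Under exogeneity and monotonicity, PN = (p₁ − p₀) / p₁.
PN = (0.18596 − 0.069288) / 0.18596 = 0.11667 / 0.18596 ≈ 0.6274

PN ≈ 0.627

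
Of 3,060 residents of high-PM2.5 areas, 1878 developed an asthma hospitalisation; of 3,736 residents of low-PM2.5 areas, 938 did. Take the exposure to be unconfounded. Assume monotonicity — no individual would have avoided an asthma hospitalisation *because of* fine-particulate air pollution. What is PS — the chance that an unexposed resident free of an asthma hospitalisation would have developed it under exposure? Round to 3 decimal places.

p₁ = P(outcome | exposed) = 1878/3060 = 0.61373
p₀ = P(outcome | unexposed) = 938/3736 = 0.25107
Under exogeneity and monotonicity, PS = (p₁ − p₀) / (1 − p₀).
PS = (0.61373 − 0.25107) / (1 − 0.25107) = 0.36265 / 0.74893 ≈ 0.4842

PS ≈ 0.484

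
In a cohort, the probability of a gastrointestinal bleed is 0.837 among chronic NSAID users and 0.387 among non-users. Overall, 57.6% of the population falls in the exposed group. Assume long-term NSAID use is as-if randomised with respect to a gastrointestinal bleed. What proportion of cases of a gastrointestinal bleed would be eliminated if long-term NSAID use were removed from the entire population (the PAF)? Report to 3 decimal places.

PAF ≈ 0.401

Let p₁ = 0.837, p₀ = 0.387.
Overall risk P(Y=1) = π·p₁ + (1−π)·p₀ = 0.576×0.837 + 0.424×0.387 = 0.6462.
Under exogeneity, PAF = [P(Y=1) − p₀] / P(Y=1).
PAF = (0.6462 − 0.387) / 0.6462 ≈ 0.4011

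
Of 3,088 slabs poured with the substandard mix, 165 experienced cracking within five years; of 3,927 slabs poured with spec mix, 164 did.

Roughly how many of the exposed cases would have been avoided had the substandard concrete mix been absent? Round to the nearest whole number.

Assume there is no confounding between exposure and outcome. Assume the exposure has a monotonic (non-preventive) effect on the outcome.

about 36 cases

p₁ = P(outcome | exposed) = 165/3088 = 0.053433
p₀ = P(outcome | unexposed) = 164/3927 = 0.041762
PN = (p₁ − p₀)/p₁ = (0.053433 − 0.041762) / 0.053433 ≈ 0.21841.
Attributable cases ≈ PN × (exposed cases) = 0.21841 × 165 ≈ 36.04.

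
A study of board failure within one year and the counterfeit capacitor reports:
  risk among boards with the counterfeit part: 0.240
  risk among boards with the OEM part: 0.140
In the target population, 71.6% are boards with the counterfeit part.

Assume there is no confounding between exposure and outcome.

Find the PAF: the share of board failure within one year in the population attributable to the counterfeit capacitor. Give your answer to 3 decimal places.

Let p₁ = 0.24, p₀ = 0.14.
Overall risk P(Y=1) = π·p₁ + (1−π)·p₀ = 0.716×0.24 + 0.284×0.14 = 0.2116.
Under exogeneity, PAF = [P(Y=1) − p₀] / P(Y=1).
PAF = (0.2116 − 0.14) / 0.2116 ≈ 0.3384

PAF ≈ 0.338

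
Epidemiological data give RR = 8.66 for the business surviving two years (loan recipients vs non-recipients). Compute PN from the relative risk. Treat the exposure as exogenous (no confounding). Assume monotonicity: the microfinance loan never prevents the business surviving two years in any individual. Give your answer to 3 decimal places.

Under exogeneity and monotonicity, PN = (RR − 1) / RR = 1 − 1/RR.
PN = (8.66 − 1) / 8.66 = 7.66 / 8.66 ≈ 0.8845

PN ≈ 0.885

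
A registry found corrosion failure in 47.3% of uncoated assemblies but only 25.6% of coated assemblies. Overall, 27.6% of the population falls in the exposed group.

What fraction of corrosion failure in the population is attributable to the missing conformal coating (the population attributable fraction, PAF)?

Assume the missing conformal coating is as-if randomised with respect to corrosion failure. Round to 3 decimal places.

p₁ = 0.473, p₀ = 0.256.
Overall risk P(Y=1) = π·p₁ + (1−π)·p₀ = 0.276×0.473 + 0.724×0.256 = 0.31589.
Under exogeneity, PAF = [P(Y=1) − p₀] / P(Y=1).
PAF = (0.31589 − 0.256) / 0.31589 ≈ 0.1896

PAF ≈ 0.190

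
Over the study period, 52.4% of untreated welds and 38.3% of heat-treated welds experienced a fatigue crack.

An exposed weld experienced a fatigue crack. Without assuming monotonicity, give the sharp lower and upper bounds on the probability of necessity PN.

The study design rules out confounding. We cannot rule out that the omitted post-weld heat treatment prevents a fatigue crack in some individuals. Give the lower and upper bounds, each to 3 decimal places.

0.269 ≤ PN ≤ 1.000

p₁ = 0.524, p₀ = 0.383.
Under exogeneity alone the bounds on PN are max{0,(p₁−p₀)/p₁} ≤ PN ≤ min{1,(1−p₀)/p₁}.
  lower = (p₁ − p₀)/p₁ = 0.141 / 0.524 ≈ 0.2691
  upper = min{1, (1 − p₀)/p₁} = 0.617 / 0.524 ≈ 1.1775 → capped at 1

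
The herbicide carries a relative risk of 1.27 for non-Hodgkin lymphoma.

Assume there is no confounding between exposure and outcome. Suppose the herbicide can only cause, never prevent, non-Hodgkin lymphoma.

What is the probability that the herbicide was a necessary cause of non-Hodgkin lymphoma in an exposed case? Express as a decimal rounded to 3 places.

PN ≈ 0.213

Under exogeneity and monotonicity, PN = (RR − 1) / RR = 1 − 1/RR.
PN = (1.27 − 1) / 1.27 = 0.27 / 1.27 ≈ 0.2126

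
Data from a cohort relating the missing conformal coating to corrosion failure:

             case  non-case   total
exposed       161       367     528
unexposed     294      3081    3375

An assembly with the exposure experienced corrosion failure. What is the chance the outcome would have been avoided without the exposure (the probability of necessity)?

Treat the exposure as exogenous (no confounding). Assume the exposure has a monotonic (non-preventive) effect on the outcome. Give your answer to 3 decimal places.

p₁ = P(outcome | exposed) = 161/528 = 0.30492
p₀ = P(outcome | unexposed) = 294/3375 = 0.087111
Under exogeneity and monotonicity, PN = (p₁ − p₀)/p₁.
PN = (0.30492 − 0.087111) / 0.30492 ≈ 0.7143

PN ≈ 0.714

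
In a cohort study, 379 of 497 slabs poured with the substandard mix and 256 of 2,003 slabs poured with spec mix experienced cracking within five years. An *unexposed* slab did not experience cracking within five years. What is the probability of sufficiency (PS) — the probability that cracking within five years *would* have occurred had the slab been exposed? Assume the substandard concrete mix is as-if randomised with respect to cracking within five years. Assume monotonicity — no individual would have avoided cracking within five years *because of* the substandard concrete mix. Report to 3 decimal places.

PS ≈ 0.728

p₁ = P(outcome | exposed) = 379/497 = 0.76258
p₀ = P(outcome | unexposed) = 256/2003 = 0.12781
Under exogeneity and monotonicity, PS = (p₁ − p₀) / (1 − p₀).
PS = (0.76258 − 0.12781) / (1 − 0.12781) = 0.63477 / 0.87219 ≈ 0.7278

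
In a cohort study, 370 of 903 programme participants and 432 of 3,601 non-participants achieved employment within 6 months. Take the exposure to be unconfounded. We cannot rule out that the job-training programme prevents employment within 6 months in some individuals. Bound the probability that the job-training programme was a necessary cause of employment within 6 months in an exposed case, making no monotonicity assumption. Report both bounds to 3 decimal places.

0.707 ≤ PN ≤ 1.000

p₁ = P(outcome | exposed) = 370/903 = 0.40975
p₀ = P(outcome | unexposed) = 432/3601 = 0.11997
Under exogeneity alone the bounds on PN are max{0,(p₁−p₀)/p₁} ≤ PN ≤ min{1,(1−p₀)/p₁}.
  lower = (p₁ − p₀)/p₁ = 0.28978 / 0.40975 ≈ 0.7072
  upper = min{1, (1 − p₀)/p₁} = 0.88003 / 0.40975 ≈ 2.1478 → capped at 1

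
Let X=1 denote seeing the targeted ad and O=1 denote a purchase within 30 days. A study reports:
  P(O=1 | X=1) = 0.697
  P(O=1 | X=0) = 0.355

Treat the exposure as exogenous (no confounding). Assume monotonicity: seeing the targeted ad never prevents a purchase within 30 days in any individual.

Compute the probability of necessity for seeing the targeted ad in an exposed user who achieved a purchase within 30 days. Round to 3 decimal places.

Let p₁ = 0.697, p₀ = 0.355.
Under exogeneity and monotonicity, PN = (p₁ − p₀) / p₁.
PN = (0.697 − 0.355) / 0.697 = 0.342 / 0.697 ≈ 0.4907

PN ≈ 0.491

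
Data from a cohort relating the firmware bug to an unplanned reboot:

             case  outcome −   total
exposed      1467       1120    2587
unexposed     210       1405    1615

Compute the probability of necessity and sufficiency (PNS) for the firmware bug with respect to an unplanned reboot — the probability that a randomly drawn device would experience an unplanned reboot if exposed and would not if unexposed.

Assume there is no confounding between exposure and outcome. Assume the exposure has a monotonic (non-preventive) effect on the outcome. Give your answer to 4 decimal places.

p₁ = P(outcome | exposed) = 1467/2587 = 0.56707
p₀ = P(outcome | unexposed) = 210/1615 = 0.13003
Under exogeneity and monotonicity, PNS = p₁ − p₀.
PNS = 0.56707 − 0.13003 = 0.43704

PNS ≈ 0.4370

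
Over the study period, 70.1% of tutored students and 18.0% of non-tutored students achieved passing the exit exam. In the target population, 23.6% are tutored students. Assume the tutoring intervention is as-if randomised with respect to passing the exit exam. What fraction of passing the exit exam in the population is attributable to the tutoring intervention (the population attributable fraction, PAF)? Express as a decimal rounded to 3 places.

p₁ = 0.701, p₀ = 0.18.
Overall risk P(Y=1) = π·p₁ + (1−π)·p₀ = 0.236×0.701 + 0.764×0.18 = 0.30296.
Under exogeneity, PAF = [P(Y=1) − p₀] / P(Y=1).
PAF = (0.30296 − 0.18) / 0.30296 ≈ 0.4059

PAF ≈ 0.406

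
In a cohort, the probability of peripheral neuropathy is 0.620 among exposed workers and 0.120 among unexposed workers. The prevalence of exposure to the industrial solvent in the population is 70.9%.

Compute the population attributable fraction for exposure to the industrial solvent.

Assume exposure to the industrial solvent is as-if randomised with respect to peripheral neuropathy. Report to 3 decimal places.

Let p₁ = 0.62, p₀ = 0.12.
Overall risk P(Y=1) = π·p₁ + (1−π)·p₀ = 0.709×0.62 + 0.291×0.12 = 0.4745.
Under exogeneity, PAF = [P(Y=1) − p₀] / P(Y=1).
PAF = (0.4745 − 0.12) / 0.4745 ≈ 0.7471

PAF ≈ 0.747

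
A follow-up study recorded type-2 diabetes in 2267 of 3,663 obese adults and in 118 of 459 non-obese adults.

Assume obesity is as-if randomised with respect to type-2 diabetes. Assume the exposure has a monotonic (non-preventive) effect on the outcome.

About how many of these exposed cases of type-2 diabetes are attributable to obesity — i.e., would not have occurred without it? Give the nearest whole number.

about 1325 cases

p₁ = P(outcome | exposed) = 2267/3663 = 0.61889
p₀ = P(outcome | unexposed) = 118/459 = 0.25708
PN = (p₁ − p₀)/p₁ = (0.61889 − 0.25708) / 0.61889 ≈ 0.58461.
Attributable cases ≈ PN × (exposed cases) = 0.58461 × 2267 ≈ 1325.31.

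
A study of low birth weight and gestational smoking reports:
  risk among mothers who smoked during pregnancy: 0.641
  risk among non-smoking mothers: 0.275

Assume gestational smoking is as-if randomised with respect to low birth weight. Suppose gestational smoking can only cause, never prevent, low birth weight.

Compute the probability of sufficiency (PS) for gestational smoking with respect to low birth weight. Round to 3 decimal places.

Let p₁ = 0.641, p₀ = 0.275.
Under exogeneity and monotonicity, PS = (p₁ − p₀) / (1 − p₀).
PS = (0.641 − 0.275) / (1 − 0.275) = 0.366 / 0.725 ≈ 0.5048

PS ≈ 0.505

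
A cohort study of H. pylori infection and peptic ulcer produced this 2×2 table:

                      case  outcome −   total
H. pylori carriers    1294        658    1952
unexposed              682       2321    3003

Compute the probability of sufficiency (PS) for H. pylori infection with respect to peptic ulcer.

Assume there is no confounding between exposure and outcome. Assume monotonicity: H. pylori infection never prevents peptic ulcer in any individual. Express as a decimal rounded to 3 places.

p₁ = P(outcome | exposed) = 1294/1952 = 0.66291
p₀ = P(outcome | unexposed) = 682/3003 = 0.22711
Under exogeneity and monotonicity, PS = (p₁ − p₀) / (1 − p₀).
PS = (0.66291 − 0.22711) / (1 − 0.22711) = 0.4358 / 0.77289 ≈ 0.5639

PS ≈ 0.564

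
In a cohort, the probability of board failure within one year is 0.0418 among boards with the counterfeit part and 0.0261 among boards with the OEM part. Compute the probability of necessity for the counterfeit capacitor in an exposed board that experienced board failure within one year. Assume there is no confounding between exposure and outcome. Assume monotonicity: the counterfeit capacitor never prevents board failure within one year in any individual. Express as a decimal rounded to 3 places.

Let p₁ = 0.0418, p₀ = 0.0261.
Under exogeneity and monotonicity, PN = (p₁ − p₀) / p₁.
PN = (0.0418 − 0.0261) / 0.0418 = 0.0157 / 0.0418 ≈ 0.3756

PN ≈ 0.376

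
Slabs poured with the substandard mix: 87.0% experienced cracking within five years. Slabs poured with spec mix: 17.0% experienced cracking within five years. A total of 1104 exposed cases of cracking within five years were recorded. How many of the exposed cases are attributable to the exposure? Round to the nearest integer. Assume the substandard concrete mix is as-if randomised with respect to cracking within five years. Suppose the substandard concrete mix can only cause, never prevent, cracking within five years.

p₁ = 0.87, p₀ = 0.17.
PN = (p₁ − p₀)/p₁ = (0.87 − 0.17) / 0.87 ≈ 0.80460.
Attributable cases ≈ PN × (exposed cases) = 0.80460 × 1104 ≈ 888.28.

about 888 cases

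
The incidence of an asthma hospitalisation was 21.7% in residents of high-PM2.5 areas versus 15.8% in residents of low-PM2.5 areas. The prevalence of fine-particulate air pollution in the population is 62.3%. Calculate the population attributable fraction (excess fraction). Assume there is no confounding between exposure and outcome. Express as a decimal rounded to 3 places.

PAF ≈ 0.189

p₁ = 0.217, p₀ = 0.158.
Overall risk P(Y=1) = π·p₁ + (1−π)·p₀ = 0.623×0.217 + 0.377×0.158 = 0.19476.
Under exogeneity, PAF = [P(Y=1) − p₀] / P(Y=1).
PAF = (0.19476 − 0.158) / 0.19476 ≈ 0.1887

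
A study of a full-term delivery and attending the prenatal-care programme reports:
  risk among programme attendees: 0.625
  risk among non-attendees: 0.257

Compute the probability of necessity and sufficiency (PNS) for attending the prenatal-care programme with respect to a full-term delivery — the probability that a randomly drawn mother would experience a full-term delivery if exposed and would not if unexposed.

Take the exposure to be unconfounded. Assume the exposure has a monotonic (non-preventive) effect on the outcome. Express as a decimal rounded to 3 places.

PNS ≈ 0.368

Let p₁ = 0.625, p₀ = 0.257.
Under exogeneity and monotonicity, PNS = p₁ − p₀.
PNS = 0.625 − 0.257 = 0.368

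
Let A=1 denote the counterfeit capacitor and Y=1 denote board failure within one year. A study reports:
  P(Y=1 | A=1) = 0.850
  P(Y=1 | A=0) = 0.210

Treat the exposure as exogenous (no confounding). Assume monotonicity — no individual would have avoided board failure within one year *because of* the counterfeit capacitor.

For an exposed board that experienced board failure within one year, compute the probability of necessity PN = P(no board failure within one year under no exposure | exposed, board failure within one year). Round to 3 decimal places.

PN ≈ 0.753

Let p₁ = 0.85, p₀ = 0.21.
Under exogeneity and monotonicity, PN = (p₁ − p₀) / p₁.
PN = (0.85 − 0.21) / 0.85 = 0.64 / 0.85 ≈ 0.7529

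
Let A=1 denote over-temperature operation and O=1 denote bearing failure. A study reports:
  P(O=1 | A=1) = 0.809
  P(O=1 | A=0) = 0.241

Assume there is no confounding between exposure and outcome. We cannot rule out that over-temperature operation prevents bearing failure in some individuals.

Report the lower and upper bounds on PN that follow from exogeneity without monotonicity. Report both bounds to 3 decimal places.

0.702 ≤ PN ≤ 0.938

Let p₁ = 0.809, p₀ = 0.241.
Under exogeneity alone the bounds on PN are max{0,(p₁−p₀)/p₁} ≤ PN ≤ min{1,(1−p₀)/p₁}.
  lower = (p₁ − p₀)/p₁ = 0.568 / 0.809 ≈ 0.7021
  upper = min{1, (1 − p₀)/p₁} = 0.759 / 0.809 ≈ 0.9382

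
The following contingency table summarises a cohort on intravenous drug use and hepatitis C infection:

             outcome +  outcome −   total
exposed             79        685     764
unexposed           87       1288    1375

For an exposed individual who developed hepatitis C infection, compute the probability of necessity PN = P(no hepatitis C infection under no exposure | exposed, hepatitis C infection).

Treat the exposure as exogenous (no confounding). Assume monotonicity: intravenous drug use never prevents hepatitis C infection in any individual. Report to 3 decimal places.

PN ≈ 0.388

p₁ = P(outcome | exposed) = 79/764 = 0.1034
p₀ = P(outcome | unexposed) = 87/1375 = 0.063273
Under exogeneity and monotonicity, PN = (p₁ − p₀)/p₁.
PN = (0.1034 − 0.063273) / 0.1034 ≈ 0.3881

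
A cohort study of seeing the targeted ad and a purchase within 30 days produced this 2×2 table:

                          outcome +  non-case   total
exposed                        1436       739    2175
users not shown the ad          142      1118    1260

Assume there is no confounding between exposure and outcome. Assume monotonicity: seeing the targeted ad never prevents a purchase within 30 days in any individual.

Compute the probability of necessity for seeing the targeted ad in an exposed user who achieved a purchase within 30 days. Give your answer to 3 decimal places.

PN ≈ 0.829

p₁ = P(outcome | exposed) = 1436/2175 = 0.66023
p₀ = P(outcome | unexposed) = 142/1260 = 0.1127
Under exogeneity and monotonicity, PN = (p₁ − p₀)/p₁.
PN = (0.66023 − 0.1127) / 0.66023 ≈ 0.8293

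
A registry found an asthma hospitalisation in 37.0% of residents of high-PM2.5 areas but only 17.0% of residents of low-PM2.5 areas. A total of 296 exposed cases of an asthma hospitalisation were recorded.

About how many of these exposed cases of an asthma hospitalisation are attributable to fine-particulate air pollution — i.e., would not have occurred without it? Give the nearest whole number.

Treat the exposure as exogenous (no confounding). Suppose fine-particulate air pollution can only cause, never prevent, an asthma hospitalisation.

about 160 cases

p₁ = 0.37, p₀ = 0.17.
PN = (p₁ − p₀)/p₁ = (0.37 − 0.17) / 0.37 ≈ 0.54054.
Attributable cases ≈ PN × (exposed cases) = 0.54054 × 296 ≈ 160.00.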